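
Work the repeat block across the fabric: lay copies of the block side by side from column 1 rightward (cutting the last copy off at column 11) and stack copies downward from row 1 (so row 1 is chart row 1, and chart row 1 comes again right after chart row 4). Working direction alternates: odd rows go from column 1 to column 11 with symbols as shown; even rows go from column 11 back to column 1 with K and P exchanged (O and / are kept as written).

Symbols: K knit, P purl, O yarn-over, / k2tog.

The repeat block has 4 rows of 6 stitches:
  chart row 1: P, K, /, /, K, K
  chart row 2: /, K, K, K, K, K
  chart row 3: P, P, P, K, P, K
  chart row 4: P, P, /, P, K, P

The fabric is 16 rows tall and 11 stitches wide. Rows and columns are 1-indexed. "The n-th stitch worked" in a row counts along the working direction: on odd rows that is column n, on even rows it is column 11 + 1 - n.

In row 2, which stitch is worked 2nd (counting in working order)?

Stitch:
P

Derivation:
For row 2: chart row = ((2-1) mod 4) + 1 = 2; this is a WS (even) row.
Chart row 2 tiled across columns 1-11: / K K K K K / K K K K
WS row: flip the tiled sequence (start at column 11) and apply K<->P; O and / stay.
Row 2 as worked: P P P P / P P P P P /
Counting 2 along the worked row gives P.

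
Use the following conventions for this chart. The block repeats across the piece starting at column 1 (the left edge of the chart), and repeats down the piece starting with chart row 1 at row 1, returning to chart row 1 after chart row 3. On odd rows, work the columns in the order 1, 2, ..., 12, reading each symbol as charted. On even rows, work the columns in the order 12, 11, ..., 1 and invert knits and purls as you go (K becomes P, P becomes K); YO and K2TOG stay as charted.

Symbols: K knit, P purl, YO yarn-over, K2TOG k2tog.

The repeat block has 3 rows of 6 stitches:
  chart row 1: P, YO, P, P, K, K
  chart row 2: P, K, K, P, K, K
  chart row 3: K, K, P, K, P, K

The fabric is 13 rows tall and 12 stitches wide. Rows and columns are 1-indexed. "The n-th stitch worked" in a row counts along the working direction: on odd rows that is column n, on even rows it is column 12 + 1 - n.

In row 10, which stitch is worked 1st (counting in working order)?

== STITCH ==
P

Derivation:
Row 10: (10-1) mod 3 = 0, so use chart row 1. Even row -> WS.
Chart row 1 tiled across columns 1-12: P YO P P K K P YO P P K K
WS: work from column 12 back to column 1 (reverse the tiled row), swapping K<->P (YO and K2TOG unchanged).
Row 10 as worked: P P K K YO K P P K K YO K
Counting 1 along the worked row gives P.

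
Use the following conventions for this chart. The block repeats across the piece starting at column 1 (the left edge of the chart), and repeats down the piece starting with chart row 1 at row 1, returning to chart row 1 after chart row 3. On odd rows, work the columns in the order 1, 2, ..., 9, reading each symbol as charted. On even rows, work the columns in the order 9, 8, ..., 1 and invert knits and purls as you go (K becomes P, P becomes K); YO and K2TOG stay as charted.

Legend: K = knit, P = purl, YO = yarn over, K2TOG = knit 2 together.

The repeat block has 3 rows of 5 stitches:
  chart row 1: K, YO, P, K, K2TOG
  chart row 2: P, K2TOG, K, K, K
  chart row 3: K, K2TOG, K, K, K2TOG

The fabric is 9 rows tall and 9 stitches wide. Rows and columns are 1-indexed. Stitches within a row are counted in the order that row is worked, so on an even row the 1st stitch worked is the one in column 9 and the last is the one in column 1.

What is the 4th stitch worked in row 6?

Stitch:
P

Derivation:
For row 6: chart row = ((6-1) mod 3) + 1 = 3; this is a WS (even) row.
Chart row 3 tiled across columns 1-9: K K2TOG K K K2TOG K K2TOG K K
Wrong side: read the tiled row from column 9 down to 1 and exchange K with P (leave YO, K2TOG).
Row 6 as worked: P P K2TOG P K2TOG P P K2TOG P
Stitch 4 in working order -> P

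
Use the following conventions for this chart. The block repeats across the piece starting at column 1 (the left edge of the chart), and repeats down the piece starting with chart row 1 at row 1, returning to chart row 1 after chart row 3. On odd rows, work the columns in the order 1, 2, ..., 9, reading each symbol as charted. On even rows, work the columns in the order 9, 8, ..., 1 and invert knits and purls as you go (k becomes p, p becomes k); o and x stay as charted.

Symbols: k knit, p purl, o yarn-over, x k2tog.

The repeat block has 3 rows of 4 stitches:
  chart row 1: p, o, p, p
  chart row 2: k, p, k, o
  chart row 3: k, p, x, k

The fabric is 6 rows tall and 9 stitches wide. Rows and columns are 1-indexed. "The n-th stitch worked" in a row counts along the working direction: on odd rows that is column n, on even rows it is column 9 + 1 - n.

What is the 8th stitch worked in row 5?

Row 5: (5-1) mod 3 = 1, so use chart row 2. Odd row -> RS.
Chart row 2 tiled across columns 1-9: k p k o k p k o k
Right side: take the tiled row as-is (worked left to right from column 1).
Counting 8 along the worked row gives o.

Stitch:
o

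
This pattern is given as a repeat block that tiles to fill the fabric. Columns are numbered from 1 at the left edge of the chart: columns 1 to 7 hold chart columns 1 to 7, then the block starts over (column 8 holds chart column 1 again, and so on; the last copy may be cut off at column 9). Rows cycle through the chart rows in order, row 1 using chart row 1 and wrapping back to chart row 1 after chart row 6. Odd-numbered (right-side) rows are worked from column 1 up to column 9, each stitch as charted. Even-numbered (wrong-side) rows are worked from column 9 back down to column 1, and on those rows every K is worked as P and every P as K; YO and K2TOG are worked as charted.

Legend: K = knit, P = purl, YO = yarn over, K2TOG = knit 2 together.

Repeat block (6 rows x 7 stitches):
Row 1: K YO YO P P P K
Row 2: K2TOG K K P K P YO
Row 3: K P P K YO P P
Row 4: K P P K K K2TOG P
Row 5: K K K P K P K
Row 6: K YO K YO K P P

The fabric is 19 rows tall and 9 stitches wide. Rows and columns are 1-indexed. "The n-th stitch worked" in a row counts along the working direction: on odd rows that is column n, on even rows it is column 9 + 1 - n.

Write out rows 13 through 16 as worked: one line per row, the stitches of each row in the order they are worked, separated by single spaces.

Result:
K YO YO P P P K K YO
P K2TOG YO K P K P P K2TOG
K P P K YO P P K P
K P K K2TOG P P K K P

Derivation:
Row 13: chart row 1, RS - tile across columns 1-9 and work as-is.
Row 14: chart row 2, WS - tiled (columns 1-9): K2TOG K K P K P YO K2TOG K; work from column 9 back to 1 with K<->P swapped.
Row 15: chart row 3, RS - tile across columns 1-9 and work as-is.
Row 16: chart row 4, WS - tiled (columns 1-9): K P P K K K2TOG P K P; work from column 9 back to 1 with K<->P swapped.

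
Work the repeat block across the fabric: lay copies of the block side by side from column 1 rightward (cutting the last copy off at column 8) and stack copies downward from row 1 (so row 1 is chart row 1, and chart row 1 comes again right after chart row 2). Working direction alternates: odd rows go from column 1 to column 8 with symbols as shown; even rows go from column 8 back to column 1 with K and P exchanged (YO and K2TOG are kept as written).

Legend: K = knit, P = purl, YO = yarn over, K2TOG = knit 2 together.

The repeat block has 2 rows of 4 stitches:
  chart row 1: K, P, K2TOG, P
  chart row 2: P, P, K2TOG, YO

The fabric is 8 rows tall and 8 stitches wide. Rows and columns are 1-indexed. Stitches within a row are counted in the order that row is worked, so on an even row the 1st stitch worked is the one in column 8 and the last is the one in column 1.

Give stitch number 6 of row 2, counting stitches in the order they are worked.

== STITCH ==
K2TOG

Derivation:
Row 2: (2-1) mod 2 = 1, so use chart row 2. Even row -> WS.
Chart row 2 tiled across columns 1-8: P P K2TOG YO P P K2TOG YO
Wrong side: read the tiled row from column 8 down to 1 and exchange K with P (leave YO, K2TOG).
Row 2 as worked: YO K2TOG K K YO K2TOG K K
Stitch 6 in working order -> K2TOG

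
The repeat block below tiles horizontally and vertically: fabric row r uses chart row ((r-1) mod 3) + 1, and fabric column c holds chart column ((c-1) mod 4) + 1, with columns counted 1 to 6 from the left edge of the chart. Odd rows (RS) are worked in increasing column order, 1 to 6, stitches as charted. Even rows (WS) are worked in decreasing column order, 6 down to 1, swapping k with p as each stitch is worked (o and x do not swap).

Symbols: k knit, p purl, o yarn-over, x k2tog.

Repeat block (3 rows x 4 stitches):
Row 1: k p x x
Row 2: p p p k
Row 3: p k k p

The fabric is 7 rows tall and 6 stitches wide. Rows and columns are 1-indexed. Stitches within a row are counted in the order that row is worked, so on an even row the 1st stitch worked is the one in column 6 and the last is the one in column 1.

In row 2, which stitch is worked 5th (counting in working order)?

For row 2: chart row = ((2-1) mod 3) + 1 = 2; this is a WS (even) row.
Chart row 2 tiled across columns 1-6: p p p k p p
WS row: flip the tiled sequence (start at column 6) and apply k<->p; o and x stay.
Row 2 as worked: k k p k k k
The 5th stitch worked is k.

Result:
k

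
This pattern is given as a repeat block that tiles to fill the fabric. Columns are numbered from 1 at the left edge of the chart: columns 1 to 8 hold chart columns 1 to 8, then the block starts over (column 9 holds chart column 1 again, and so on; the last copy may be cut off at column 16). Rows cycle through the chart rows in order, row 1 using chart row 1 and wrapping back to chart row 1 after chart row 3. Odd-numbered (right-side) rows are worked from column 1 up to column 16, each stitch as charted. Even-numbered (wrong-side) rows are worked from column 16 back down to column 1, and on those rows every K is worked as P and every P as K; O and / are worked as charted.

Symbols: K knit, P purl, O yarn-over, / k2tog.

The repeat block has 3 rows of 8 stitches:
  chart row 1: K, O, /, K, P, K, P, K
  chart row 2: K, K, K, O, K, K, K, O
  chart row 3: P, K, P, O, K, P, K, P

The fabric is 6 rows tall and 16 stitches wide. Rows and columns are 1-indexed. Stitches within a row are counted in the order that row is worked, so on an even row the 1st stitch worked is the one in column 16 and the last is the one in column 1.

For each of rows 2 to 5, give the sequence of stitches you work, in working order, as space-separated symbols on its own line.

Row 2: chart row 2, WS - tiled (columns 1-16): K K K O K K K O K K K O K K K O; work from column 16 back to 1 with K<->P swapped.
Row 3: chart row 3, RS - tile across columns 1-16 and work as-is.
Row 4: chart row 1, WS - tiled (columns 1-16): K O / K P K P K K O / K P K P K; work from column 16 back to 1 with K<->P swapped.
Row 5: chart row 2, RS - tile across columns 1-16 and work as-is.

Rows as worked:
O P P P O P P P O P P P O P P P
P K P O K P K P P K P O K P K P
P K P K P / O P P K P K P / O P
K K K O K K K O K K K O K K K O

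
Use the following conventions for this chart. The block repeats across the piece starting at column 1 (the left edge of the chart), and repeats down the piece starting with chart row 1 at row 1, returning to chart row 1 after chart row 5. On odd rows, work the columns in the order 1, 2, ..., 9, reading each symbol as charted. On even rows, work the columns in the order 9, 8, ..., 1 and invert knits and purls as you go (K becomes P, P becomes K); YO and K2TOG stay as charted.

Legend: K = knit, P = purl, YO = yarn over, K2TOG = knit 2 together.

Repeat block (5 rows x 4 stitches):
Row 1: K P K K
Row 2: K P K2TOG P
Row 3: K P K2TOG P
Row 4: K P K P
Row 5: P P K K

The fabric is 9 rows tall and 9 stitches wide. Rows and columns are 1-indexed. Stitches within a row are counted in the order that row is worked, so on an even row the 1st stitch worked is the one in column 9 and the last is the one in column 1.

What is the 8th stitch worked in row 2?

== STITCH ==
K

Derivation:
For row 2: chart row = ((2-1) mod 5) + 1 = 2; this is a WS (even) row.
Chart row 2 tiled across columns 1-9: K P K2TOG P K P K2TOG P K
WS: work from column 9 back to column 1 (reverse the tiled row), swapping K<->P (YO and K2TOG unchanged).
Row 2 as worked: P K K2TOG K P K K2TOG K P
Counting 8 along the worked row gives K.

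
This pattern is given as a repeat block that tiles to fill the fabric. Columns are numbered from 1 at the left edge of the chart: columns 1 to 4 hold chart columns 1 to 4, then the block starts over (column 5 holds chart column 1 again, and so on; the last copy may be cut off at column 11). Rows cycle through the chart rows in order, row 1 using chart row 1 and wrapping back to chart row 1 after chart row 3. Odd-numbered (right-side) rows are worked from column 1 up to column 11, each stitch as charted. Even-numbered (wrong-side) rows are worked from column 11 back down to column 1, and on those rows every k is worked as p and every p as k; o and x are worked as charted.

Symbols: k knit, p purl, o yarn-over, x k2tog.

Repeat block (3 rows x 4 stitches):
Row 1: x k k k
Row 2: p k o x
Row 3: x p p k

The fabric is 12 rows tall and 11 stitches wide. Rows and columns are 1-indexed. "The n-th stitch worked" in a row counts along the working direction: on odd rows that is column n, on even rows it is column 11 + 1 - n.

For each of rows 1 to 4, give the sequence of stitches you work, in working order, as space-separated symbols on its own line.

Row 1: chart row 1, RS - tile across columns 1-11 and work as-is.
Row 2: chart row 2, WS - tiled (columns 1-11): p k o x p k o x p k o; work from column 11 back to 1 with k<->p swapped.
Row 3: chart row 3, RS - tile across columns 1-11 and work as-is.
Row 4: chart row 1, WS - tiled (columns 1-11): x k k k x k k k x k k; work from column 11 back to 1 with k<->p swapped.

Rows as worked:
x k k k x k k k x k k
o p k x o p k x o p k
x p p k x p p k x p p
p p x p p p x p p p x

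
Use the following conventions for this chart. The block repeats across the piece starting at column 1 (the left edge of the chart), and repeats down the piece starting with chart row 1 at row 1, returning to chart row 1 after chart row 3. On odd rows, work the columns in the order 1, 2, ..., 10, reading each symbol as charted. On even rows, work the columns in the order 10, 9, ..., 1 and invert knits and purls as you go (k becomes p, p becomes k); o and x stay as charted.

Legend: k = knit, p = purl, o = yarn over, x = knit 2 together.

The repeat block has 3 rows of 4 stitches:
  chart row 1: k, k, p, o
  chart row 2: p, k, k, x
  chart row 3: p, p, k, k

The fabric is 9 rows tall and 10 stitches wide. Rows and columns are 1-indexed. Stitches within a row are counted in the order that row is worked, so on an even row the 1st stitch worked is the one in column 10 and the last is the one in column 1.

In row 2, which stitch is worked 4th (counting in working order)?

Row 2: (2-1) mod 3 = 1, so use chart row 2. Even row -> WS.
Chart row 2 tiled across columns 1-10: p k k x p k k x p k
WS row: flip the tiled sequence (start at column 10) and apply k<->p; o and x stay.
Row 2 as worked: p k x p p k x p p k
Counting 4 along the worked row gives p.

== STITCH ==
p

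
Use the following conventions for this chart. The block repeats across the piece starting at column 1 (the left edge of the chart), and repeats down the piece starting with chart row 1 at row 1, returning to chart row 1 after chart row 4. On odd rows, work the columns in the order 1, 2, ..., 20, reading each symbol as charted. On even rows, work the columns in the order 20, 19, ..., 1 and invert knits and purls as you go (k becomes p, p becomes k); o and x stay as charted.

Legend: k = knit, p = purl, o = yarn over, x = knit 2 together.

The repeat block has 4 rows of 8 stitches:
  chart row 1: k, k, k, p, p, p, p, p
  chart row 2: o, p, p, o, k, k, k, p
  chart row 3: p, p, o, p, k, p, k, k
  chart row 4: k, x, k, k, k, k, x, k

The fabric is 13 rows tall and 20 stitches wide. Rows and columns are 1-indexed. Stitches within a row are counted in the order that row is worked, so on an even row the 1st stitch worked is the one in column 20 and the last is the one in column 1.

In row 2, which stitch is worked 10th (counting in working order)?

Result:
k

Derivation:
Row 2: (2-1) mod 4 = 1, so use chart row 2. Even row -> WS.
Chart row 2 tiled across columns 1-20: o p p o k k k p o p p o k k k p o p p o
Wrong side: read the tiled row from column 20 down to 1 and exchange k with p (leave o, x).
Row 2 as worked: o k k o k p p p o k k o k p p p o k k o
Counting 10 along the worked row gives k.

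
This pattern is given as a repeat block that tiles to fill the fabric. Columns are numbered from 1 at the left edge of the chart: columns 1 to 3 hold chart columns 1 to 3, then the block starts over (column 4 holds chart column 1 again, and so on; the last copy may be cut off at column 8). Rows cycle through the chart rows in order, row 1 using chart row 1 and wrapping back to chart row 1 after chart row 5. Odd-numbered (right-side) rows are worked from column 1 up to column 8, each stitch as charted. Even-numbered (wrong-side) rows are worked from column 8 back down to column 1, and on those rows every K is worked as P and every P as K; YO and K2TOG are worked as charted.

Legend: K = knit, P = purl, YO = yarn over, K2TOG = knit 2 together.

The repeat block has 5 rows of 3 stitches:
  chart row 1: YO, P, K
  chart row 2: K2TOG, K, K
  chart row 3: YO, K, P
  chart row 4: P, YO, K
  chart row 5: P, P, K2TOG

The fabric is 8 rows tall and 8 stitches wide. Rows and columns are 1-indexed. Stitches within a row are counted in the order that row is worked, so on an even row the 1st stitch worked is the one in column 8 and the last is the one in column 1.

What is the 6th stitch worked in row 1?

Row 1: (1-1) mod 5 = 0, so use chart row 1. Odd row -> RS.
Chart row 1 tiled across columns 1-8: YO P K YO P K YO P
RS row: no reversal, no swap; stitch n worked = column n.
Counting 6 along the worked row gives K.

Stitch:
K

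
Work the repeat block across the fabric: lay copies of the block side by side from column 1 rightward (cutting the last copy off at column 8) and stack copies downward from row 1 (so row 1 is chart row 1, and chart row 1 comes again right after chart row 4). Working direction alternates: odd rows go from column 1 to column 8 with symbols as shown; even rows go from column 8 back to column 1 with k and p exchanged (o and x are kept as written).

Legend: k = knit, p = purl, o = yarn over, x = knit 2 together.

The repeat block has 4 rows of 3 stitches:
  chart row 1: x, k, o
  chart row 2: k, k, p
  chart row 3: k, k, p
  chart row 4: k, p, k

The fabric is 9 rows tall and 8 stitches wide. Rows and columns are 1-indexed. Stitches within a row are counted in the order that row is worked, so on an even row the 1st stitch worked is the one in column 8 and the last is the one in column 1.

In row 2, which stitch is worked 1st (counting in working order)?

== STITCH ==
p

Derivation:
Row 2 uses chart row ((2-1) mod 4)+1 = 2. Row 2 is even, so WS.
Chart row 2 tiled across columns 1-8: k k p k k p k k
WS row: flip the tiled sequence (start at column 8) and apply k<->p; o and x stay.
Row 2 as worked: p p k p p k p p
The 1st stitch worked is p.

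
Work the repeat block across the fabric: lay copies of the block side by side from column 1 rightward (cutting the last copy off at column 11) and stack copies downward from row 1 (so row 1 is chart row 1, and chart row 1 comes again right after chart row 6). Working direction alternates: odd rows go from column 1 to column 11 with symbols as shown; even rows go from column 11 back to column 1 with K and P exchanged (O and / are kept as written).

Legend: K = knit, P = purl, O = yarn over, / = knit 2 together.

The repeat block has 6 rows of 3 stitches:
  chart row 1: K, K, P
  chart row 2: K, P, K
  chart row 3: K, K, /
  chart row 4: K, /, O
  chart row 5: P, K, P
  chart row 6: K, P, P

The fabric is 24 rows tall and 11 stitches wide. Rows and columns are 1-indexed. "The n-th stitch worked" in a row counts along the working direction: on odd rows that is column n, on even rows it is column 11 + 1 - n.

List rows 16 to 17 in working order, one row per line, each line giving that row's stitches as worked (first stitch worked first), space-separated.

Result:
/ P O / P O / P O / P
P K P P K P P K P P K

Derivation:
Row 16: chart row 4, WS - tiled (columns 1-11): K / O K / O K / O K /; work from column 11 back to 1 with K<->P swapped.
Row 17: chart row 5, RS - tile across columns 1-11 and work as-is.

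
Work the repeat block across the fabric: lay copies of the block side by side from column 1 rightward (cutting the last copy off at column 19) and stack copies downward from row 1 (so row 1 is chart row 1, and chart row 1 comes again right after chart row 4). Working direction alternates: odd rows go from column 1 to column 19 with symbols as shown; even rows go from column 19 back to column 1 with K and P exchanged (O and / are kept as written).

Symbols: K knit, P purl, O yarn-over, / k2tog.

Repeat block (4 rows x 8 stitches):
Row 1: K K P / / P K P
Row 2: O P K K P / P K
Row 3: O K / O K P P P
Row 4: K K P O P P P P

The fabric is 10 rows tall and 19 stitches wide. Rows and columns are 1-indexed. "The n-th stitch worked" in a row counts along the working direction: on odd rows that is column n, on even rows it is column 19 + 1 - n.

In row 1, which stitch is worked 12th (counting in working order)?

== STITCH ==
/

Derivation:
Row 1: (1-1) mod 4 = 0, so use chart row 1. Odd row -> RS.
Chart row 1 tiled across columns 1-19: K K P / / P K P K K P / / P K P K K P
RS row: no reversal, no swap; stitch n worked = column n.
Counting 12 along the worked row gives /.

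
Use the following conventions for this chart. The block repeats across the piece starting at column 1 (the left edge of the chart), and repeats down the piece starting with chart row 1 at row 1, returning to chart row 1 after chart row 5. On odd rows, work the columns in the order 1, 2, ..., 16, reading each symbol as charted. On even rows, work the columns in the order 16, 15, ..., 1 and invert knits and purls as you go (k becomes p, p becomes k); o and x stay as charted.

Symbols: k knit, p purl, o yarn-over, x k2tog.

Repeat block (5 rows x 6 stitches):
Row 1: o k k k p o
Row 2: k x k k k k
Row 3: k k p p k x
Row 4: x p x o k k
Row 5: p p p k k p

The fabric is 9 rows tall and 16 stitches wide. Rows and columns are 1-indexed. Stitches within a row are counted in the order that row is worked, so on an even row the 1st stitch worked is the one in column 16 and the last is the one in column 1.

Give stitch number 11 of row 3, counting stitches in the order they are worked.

== STITCH ==
k

Derivation:
Row 3: (3-1) mod 5 = 2, so use chart row 3. Odd row -> RS.
Chart row 3 tiled across columns 1-16: k k p p k x k k p p k x k k p p
Right side: take the tiled row as-is (worked left to right from column 1).
Counting 11 along the worked row gives k.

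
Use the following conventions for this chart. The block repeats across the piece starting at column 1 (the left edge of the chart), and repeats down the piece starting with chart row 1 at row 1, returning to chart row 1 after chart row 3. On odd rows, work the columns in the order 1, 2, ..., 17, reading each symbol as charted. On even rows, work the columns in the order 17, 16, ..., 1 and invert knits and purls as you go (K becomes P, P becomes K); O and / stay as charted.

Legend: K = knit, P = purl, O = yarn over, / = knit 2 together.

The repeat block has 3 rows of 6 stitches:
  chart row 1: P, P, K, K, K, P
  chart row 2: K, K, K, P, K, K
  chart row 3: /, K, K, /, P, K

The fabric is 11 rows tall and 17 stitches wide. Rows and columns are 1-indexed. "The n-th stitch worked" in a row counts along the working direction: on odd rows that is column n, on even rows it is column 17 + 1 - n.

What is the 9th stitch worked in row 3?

Row 3 uses chart row ((3-1) mod 3)+1 = 3. Row 3 is odd, so RS.
Chart row 3 tiled across columns 1-17: / K K / P K / K K / P K / K K / P
RS row: no reversal, no swap; stitch n worked = column n.
The 9th stitch worked is K.

== STITCH ==
K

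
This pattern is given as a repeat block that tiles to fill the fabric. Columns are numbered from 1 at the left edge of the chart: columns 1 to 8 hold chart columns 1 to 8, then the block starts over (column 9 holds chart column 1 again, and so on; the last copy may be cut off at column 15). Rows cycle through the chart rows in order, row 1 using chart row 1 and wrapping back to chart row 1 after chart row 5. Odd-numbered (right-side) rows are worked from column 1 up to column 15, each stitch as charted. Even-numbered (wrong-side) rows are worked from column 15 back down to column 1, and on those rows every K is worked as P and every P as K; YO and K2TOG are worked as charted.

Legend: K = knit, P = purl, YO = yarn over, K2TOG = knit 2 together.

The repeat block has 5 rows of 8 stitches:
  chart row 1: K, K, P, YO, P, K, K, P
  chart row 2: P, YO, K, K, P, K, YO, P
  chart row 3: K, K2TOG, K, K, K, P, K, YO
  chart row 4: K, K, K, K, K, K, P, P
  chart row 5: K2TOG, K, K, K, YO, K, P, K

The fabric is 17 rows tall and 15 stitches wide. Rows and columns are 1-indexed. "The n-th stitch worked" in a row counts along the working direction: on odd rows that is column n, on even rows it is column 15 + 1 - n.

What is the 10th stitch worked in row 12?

For row 12: chart row = ((12-1) mod 5) + 1 = 2; this is a WS (even) row.
Chart row 2 tiled across columns 1-15: P YO K K P K YO P P YO K K P K YO
WS row: flip the tiled sequence (start at column 15) and apply K<->P; YO and K2TOG stay.
Row 12 as worked: YO P K P P YO K K YO P K P P YO K
Counting 10 along the worked row gives P.

Stitch:
P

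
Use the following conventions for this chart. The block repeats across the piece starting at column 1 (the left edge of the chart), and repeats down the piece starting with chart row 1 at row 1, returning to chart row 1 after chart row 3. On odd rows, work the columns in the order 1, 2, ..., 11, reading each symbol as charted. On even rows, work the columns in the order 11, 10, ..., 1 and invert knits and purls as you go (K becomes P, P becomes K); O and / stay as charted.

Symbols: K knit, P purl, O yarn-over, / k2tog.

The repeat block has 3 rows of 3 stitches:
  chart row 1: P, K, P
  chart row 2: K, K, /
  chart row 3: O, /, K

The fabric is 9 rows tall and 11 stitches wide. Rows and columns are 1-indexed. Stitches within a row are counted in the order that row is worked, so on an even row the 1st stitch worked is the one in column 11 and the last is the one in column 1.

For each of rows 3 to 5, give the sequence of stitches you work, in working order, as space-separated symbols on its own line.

Row 3: chart row 3, RS - tile across columns 1-11 and work as-is.
Row 4: chart row 1, WS - tiled (columns 1-11): P K P P K P P K P P K; work from column 11 back to 1 with K<->P swapped.
Row 5: chart row 2, RS - tile across columns 1-11 and work as-is.

Rows as worked:
O / K O / K O / K O /
P K K P K K P K K P K
K K / K K / K K / K K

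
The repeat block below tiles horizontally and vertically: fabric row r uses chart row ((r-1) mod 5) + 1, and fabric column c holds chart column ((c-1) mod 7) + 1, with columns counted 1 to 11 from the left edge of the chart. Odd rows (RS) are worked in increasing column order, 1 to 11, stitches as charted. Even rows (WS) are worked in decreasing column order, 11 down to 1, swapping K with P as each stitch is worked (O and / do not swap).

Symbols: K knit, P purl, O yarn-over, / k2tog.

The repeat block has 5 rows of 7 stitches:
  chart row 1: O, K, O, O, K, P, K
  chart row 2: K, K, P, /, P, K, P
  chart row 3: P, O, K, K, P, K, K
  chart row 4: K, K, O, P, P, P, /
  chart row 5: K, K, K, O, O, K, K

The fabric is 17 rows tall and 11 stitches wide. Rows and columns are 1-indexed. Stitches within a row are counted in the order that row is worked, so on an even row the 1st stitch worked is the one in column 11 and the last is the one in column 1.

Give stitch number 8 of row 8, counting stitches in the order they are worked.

== STITCH ==
P

Derivation:
Row 8 uses chart row ((8-1) mod 5)+1 = 3. Row 8 is even, so WS.
Chart row 3 tiled across columns 1-11: P O K K P K K P O K K
Wrong side: read the tiled row from column 11 down to 1 and exchange K with P (leave O, /).
Row 8 as worked: P P O K P P K P P O K
Counting 8 along the worked row gives P.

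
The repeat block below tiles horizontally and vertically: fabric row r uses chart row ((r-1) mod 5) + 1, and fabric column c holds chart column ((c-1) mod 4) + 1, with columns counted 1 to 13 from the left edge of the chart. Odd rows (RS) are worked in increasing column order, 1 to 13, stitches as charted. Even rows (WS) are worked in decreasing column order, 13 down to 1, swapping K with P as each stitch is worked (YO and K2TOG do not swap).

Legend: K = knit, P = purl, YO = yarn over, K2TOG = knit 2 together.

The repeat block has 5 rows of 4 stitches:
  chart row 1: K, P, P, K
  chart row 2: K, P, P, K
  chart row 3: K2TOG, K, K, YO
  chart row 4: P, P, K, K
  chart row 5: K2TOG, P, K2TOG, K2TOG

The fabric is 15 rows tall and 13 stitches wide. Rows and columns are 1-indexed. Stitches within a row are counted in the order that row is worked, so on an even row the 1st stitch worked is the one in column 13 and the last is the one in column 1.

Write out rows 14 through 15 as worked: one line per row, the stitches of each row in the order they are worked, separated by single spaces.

Result:
K P P K K P P K K P P K K
K2TOG P K2TOG K2TOG K2TOG P K2TOG K2TOG K2TOG P K2TOG K2TOG K2TOG

Derivation:
Row 14: chart row 4, WS - tiled (columns 1-13): P P K K P P K K P P K K P; work from column 13 back to 1 with K<->P swapped.
Row 15: chart row 5, RS - tile across columns 1-13 and work as-is.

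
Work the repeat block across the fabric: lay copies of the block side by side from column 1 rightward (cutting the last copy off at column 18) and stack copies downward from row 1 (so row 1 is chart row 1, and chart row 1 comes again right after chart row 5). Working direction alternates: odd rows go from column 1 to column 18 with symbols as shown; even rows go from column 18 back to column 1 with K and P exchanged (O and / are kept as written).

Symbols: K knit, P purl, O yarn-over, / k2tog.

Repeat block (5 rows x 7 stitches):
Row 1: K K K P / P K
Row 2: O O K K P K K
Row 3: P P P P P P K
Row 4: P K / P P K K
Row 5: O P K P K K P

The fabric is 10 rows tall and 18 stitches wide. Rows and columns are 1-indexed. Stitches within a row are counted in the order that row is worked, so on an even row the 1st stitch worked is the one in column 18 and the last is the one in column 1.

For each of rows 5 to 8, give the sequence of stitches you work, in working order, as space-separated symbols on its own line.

== ROWS AS WORKED ==
O P K P K K P O P K P K K P O P K P
K P P P P K / K P P P P K / K P P P
O O K K P K K O O K K P K K O O K K
K K K K P K K K K K K P K K K K K K

Derivation:
Row 5: chart row 5, RS - tile across columns 1-18 and work as-is.
Row 6: chart row 1, WS - tiled (columns 1-18): K K K P / P K K K K P / P K K K K P; work from column 18 back to 1 with K<->P swapped.
Row 7: chart row 2, RS - tile across columns 1-18 and work as-is.
Row 8: chart row 3, WS - tiled (columns 1-18): P P P P P P K P P P P P P K P P P P; work from column 18 back to 1 with K<->P swapped.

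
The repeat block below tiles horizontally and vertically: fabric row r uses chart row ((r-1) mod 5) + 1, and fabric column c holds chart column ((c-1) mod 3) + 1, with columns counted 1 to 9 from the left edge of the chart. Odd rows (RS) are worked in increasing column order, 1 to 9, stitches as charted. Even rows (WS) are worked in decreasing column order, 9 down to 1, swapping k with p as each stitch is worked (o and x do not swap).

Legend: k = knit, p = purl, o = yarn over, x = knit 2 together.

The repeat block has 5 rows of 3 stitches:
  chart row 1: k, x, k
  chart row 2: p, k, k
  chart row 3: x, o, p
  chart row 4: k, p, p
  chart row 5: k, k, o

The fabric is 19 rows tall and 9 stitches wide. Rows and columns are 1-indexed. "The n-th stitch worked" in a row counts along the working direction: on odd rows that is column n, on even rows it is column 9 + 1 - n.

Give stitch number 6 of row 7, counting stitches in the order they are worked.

Stitch:
k

Derivation:
For row 7: chart row = ((7-1) mod 5) + 1 = 2; this is a RS (odd) row.
Chart row 2 tiled across columns 1-9: p k k p k k p k k
Right side: take the tiled row as-is (worked left to right from column 1).
Stitch 6 in working order -> k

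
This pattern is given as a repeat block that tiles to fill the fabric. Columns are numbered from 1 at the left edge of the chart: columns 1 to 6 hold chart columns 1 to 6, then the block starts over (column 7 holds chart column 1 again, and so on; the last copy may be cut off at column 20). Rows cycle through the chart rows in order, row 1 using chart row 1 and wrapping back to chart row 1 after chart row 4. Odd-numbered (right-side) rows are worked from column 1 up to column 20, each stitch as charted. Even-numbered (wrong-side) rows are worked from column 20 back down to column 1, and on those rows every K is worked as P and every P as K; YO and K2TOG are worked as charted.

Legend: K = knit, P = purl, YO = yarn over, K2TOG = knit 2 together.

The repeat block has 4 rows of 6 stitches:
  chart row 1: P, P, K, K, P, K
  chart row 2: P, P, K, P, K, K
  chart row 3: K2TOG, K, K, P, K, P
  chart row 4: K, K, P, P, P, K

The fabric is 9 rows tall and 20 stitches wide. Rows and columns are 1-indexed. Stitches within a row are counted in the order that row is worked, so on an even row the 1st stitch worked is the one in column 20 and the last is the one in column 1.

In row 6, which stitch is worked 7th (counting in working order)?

Row 6 uses chart row ((6-1) mod 4)+1 = 2. Row 6 is even, so WS.
Chart row 2 tiled across columns 1-20: P P K P K K P P K P K K P P K P K K P P
WS row: flip the tiled sequence (start at column 20) and apply K<->P; YO and K2TOG stay.
Row 6 as worked: K K P P K P K K P P K P K K P P K P K K
Counting 7 along the worked row gives K.

Stitch:
K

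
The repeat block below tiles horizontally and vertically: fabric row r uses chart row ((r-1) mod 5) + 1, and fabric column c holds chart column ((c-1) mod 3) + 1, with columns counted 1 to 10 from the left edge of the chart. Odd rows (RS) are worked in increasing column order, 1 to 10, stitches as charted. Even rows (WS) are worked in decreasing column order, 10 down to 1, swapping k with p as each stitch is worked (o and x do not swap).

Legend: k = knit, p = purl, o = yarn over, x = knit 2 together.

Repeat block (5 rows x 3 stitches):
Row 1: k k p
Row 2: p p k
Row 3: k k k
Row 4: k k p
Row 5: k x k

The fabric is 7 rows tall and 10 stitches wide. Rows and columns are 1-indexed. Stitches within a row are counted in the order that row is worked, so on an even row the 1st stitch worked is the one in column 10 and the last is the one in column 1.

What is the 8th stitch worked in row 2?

Result:
p

Derivation:
For row 2: chart row = ((2-1) mod 5) + 1 = 2; this is a WS (even) row.
Chart row 2 tiled across columns 1-10: p p k p p k p p k p
WS: work from column 10 back to column 1 (reverse the tiled row), swapping k<->p (o and x unchanged).
Row 2 as worked: k p k k p k k p k k
Stitch 8 in working order -> p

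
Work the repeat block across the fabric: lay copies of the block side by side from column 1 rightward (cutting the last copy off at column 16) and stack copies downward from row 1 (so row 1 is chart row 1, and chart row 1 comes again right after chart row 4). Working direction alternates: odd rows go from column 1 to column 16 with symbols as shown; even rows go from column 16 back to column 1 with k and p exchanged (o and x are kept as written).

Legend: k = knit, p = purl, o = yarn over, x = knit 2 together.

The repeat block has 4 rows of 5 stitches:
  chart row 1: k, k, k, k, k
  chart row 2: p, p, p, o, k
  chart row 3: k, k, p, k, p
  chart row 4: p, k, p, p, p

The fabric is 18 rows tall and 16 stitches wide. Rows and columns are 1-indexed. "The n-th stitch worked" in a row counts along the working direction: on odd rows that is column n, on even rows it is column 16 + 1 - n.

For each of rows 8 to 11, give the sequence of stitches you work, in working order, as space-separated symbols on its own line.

Row 8: chart row 4, WS - tiled (columns 1-16): p k p p p p k p p p p k p p p p; work from column 16 back to 1 with k<->p swapped.
Row 9: chart row 1, RS - tile across columns 1-16 and work as-is.
Row 10: chart row 2, WS - tiled (columns 1-16): p p p o k p p p o k p p p o k p; work from column 16 back to 1 with k<->p swapped.
Row 11: chart row 3, RS - tile across columns 1-16 and work as-is.

Result:
k k k k p k k k k p k k k k p k
k k k k k k k k k k k k k k k k
k p o k k k p o k k k p o k k k
k k p k p k k p k p k k p k p k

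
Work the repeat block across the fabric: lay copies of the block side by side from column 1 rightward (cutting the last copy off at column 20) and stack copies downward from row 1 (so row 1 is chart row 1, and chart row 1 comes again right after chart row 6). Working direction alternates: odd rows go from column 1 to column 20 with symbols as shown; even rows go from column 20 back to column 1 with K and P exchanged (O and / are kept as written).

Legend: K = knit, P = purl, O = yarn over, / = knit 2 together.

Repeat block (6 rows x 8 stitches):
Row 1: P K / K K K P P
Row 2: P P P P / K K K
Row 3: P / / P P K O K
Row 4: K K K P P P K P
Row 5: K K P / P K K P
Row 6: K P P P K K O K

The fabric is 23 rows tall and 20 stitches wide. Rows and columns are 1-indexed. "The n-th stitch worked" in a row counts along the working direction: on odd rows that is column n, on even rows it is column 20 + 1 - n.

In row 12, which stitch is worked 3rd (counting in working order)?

Stitch:
K

Derivation:
Row 12: (12-1) mod 6 = 5, so use chart row 6. Even row -> WS.
Chart row 6 tiled across columns 1-20: K P P P K K O K K P P P K K O K K P P P
WS row: flip the tiled sequence (start at column 20) and apply K<->P; O and / stay.
Row 12 as worked: K K K P P O P P K K K P P O P P K K K P
Stitch 3 in working order -> K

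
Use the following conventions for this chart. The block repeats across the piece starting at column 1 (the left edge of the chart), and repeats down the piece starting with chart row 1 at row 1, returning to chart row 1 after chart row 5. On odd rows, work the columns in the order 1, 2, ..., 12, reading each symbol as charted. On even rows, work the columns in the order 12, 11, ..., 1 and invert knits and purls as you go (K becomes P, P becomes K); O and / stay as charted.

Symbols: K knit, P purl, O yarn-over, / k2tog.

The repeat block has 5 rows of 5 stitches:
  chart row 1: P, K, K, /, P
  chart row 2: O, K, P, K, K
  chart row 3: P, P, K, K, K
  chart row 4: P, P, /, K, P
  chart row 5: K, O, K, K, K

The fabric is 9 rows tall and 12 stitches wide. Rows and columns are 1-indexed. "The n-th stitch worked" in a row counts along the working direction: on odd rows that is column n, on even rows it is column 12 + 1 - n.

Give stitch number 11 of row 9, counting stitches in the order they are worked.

For row 9: chart row = ((9-1) mod 5) + 1 = 4; this is a RS (odd) row.
Chart row 4 tiled across columns 1-12: P P / K P P P / K P P P
Right side: take the tiled row as-is (worked left to right from column 1).
The 11th stitch worked is P.

Result:
P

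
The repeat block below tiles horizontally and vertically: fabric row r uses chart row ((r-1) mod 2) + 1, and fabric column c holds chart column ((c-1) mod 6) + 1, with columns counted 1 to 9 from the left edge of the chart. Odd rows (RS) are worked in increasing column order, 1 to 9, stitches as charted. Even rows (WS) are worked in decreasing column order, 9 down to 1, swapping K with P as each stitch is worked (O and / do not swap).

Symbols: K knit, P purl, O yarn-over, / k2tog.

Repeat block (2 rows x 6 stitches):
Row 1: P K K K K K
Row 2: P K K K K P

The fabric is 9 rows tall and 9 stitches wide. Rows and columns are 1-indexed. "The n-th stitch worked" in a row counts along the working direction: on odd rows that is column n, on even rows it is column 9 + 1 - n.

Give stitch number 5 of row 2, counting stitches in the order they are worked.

Result:
P

Derivation:
For row 2: chart row = ((2-1) mod 2) + 1 = 2; this is a WS (even) row.
Chart row 2 tiled across columns 1-9: P K K K K P P K K
Wrong side: read the tiled row from column 9 down to 1 and exchange K with P (leave O, /).
Row 2 as worked: P P K K P P P P K
Stitch 5 in working order -> P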